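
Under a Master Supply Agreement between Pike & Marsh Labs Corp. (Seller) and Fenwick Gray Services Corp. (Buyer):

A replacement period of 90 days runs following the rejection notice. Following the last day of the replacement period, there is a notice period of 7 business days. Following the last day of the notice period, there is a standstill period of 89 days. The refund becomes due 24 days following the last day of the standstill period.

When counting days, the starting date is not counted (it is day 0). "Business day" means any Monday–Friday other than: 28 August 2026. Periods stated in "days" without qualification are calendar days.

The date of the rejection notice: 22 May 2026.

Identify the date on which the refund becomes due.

23 December 2026

The last day of the replacement period: 90 calendar days after 22 May 2026 is 20 August 2026.
The last day of the notice period: counting 7 business days from Thursday, 20 August 2026 (Aug 21, Aug 24, Aug 25, Aug 26, Aug 27, Aug 31, Sep 1, skipping weekends and the listed holiday on Aug 28) reaches Tuesday, 1 September 2026.
Adding 89 calendar days to 1 September 2026 gives 29 November 2026, which is the last day of the standstill period.
Adding 24 calendar days to 29 November 2026 gives 23 December 2026, which is the date on which the refund becomes due.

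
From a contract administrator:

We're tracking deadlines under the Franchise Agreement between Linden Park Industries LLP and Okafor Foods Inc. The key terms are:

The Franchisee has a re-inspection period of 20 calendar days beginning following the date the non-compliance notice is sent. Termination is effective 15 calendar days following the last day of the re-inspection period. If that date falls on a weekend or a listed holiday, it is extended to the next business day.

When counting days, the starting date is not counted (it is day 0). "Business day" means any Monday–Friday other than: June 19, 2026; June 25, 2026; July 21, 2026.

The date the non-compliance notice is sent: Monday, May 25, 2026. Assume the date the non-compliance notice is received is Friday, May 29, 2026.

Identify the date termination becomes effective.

June 29, 2026

Adding 20 calendar days to May 25, 2026 gives June 14, 2026, which is the last day of the re-inspection period.
The date termination becomes effective: June 14, 2026 + 15 days = June 29, 2026. June 29, 2026 is a Monday and is not a listed holiday, so no roll-forward applies.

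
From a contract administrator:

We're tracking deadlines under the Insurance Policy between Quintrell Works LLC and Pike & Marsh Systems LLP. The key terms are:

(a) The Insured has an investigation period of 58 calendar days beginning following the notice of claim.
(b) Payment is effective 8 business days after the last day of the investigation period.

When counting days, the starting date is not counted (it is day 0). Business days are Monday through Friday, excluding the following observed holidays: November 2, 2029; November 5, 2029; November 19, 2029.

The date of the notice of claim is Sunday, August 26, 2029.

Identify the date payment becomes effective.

November 6, 2029

Adding 58 calendar days to August 26, 2029 gives October 23, 2029, which is the last day of the investigation period.
The date payment becomes effective: counting 8 business days from Tuesday, October 23, 2029 (Oct 24, Oct 25, Oct 26, Oct 29, Oct 30, Oct 31, Nov 1, Nov 6, skipping weekends and the listed holidays on Nov 2, Nov 5) reaches Tuesday, November 6, 2029.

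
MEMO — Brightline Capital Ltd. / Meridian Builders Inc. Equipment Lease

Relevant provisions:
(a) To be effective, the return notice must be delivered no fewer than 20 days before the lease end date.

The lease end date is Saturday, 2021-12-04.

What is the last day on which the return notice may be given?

2021-11-14

2021-12-04 minus 20 days is 2021-11-14.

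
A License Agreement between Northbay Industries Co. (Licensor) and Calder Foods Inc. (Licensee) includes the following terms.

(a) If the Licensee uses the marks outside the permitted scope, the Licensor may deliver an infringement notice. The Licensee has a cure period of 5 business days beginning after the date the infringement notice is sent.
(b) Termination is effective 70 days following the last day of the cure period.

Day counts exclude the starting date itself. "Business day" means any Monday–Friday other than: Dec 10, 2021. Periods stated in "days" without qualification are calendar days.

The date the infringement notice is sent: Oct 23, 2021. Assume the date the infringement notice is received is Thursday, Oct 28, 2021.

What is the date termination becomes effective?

From Saturday, Oct 23, 2021, 5 business days (Oct 25, Oct 26, Oct 27, Oct 28, Oct 29, skipping weekends) brings us to Friday, Oct 29, 2021, which is the last day of the cure period.
The date termination becomes effective: Oct 29, 2021 + 70 days = Jan 7, 2022.

Jan 7, 2022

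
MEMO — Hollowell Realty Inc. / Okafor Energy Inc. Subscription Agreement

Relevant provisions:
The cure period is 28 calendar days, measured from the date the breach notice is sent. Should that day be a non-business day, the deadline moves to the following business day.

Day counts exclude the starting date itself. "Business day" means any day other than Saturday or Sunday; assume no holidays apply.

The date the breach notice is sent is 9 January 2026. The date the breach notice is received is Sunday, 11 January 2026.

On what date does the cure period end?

The last day of the cure period: 9 January 2026 + 28 days = 6 February 2026. 6 February 2026 is a Friday, so no roll-forward applies.

6 February 2026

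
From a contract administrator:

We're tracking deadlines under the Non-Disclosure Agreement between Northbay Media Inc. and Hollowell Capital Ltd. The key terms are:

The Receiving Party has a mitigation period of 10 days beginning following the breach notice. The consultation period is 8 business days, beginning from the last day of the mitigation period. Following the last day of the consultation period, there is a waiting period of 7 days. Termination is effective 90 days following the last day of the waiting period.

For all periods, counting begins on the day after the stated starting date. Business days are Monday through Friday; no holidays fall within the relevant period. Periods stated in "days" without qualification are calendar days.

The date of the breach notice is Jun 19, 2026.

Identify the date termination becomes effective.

Oct 14, 2026

The last day of the mitigation period: Jun 19, 2026 + 10 days = Jun 29, 2026.
From Monday, Jun 29, 2026, 8 business days (Jun 30, Jul 1, Jul 2, Jul 3, Jul 6, Jul 7, Jul 8, Jul 9, skipping weekends) brings us to Thursday, Jul 9, 2026, which is the last day of the consultation period.
Adding 7 calendar days to Jul 9, 2026 gives Jul 16, 2026, which is the last day of the waiting period.
The date termination becomes effective: 90 calendar days after Jul 16, 2026 is Oct 14, 2026.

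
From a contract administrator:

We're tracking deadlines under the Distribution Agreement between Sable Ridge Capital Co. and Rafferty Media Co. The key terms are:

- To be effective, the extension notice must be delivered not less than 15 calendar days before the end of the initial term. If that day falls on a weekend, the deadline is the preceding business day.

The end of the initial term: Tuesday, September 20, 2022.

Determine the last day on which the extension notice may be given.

September 5, 2022

Counting back 15 calendar days from September 20, 2022 gives September 5, 2022. That is a Monday, so no adjustment is needed.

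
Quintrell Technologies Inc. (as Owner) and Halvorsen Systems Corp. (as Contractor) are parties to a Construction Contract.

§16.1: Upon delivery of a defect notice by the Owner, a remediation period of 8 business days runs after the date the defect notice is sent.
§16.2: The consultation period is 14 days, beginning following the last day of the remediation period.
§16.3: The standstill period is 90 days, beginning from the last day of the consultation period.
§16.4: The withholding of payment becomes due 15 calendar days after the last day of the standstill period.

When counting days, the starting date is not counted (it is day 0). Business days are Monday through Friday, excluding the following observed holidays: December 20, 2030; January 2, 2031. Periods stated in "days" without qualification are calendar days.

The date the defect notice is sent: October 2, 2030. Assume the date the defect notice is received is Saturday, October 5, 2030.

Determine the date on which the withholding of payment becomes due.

From Wednesday, October 2, 2030, 8 business days (Oct 3, Oct 4, Oct 7, Oct 8, Oct 9, Oct 10, Oct 11, Oct 14, skipping weekends) brings us to Monday, October 14, 2030, which is the last day of the remediation period.
The last day of the consultation period: 14 calendar days after October 14, 2030 is October 28, 2030.
The last day of the standstill period: October 28, 2030 + 90 days = January 26, 2031.
Adding 15 calendar days to January 26, 2031 gives February 10, 2031, which is the date on which the withholding of payment becomes due.

February 10, 2031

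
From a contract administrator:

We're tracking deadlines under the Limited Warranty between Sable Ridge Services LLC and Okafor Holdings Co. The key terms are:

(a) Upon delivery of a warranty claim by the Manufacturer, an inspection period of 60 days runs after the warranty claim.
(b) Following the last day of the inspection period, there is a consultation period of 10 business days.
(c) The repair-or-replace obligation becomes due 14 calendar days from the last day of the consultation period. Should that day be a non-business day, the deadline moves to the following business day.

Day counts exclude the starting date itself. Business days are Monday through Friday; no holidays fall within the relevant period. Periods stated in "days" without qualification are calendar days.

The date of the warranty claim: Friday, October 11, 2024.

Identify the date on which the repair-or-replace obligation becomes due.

The last day of the inspection period: October 11, 2024 + 60 days = December 10, 2024.
The last day of the consultation period: counting 10 business days from Tuesday, December 10, 2024 (Dec 11, Dec 12, Dec 13, Dec 16, Dec 17, Dec 18, Dec 19, Dec 20, Dec 23, Dec 24, skipping weekends) reaches Tuesday, December 24, 2024.
The date on which the repair-or-replace obligation becomes due: 14 calendar days after December 24, 2024 is January 7, 2025. January 7, 2025 is a Tuesday, so no roll-forward applies.

January 7, 2025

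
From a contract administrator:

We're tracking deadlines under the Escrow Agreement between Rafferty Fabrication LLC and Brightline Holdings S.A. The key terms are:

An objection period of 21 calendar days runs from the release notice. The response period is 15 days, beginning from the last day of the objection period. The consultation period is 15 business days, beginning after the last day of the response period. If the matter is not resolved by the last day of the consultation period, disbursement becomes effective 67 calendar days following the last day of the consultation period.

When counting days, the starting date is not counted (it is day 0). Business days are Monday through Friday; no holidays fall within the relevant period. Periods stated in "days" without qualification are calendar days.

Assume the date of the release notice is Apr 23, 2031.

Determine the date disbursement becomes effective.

Aug 25, 2031

The last day of the objection period: Apr 23, 2031 + 21 days = May 14, 2031.
The last day of the response period: 15 calendar days after May 14, 2031 is May 29, 2031.
The last day of the consultation period: 15 business days after Thursday, May 29, 2031, skipping weekends — May 30, Jun 2, Jun 3, Jun 4, …, Jun 17, Jun 18, Jun 19 — lands on Thursday, Jun 19, 2031.
The date disbursement becomes effective: Jun 19, 2031 + 67 days = Aug 25, 2031.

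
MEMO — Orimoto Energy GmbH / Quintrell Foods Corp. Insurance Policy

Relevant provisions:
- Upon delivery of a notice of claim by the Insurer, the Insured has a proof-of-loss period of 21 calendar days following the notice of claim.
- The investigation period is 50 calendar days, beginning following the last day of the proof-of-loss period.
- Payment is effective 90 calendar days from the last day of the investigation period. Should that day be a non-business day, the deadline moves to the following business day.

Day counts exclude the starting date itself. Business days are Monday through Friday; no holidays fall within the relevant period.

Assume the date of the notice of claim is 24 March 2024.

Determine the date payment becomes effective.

2 September 2024

The last day of the proof-of-loss period: 24 March 2024 + 21 days = 14 April 2024.
The last day of the investigation period: 14 April 2024 + 50 days = 3 June 2024.
The date payment becomes effective: 3 June 2024 + 90 days = 1 September 2024. That falls on a Sunday, so it rolls to the next business day, Monday, 2 September 2024.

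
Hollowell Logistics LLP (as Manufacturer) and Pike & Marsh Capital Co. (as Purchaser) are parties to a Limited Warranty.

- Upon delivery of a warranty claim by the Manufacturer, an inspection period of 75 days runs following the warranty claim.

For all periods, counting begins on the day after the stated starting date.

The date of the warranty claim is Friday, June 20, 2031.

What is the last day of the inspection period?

The last day of the inspection period: 75 calendar days after June 20, 2031 is September 3, 2031.

September 3, 2031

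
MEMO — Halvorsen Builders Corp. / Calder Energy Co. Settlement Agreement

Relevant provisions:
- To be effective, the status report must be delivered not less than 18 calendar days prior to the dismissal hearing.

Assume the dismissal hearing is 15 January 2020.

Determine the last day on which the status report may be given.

28 December 2019

Counting back 18 calendar days from 15 January 2020 gives 28 December 2019.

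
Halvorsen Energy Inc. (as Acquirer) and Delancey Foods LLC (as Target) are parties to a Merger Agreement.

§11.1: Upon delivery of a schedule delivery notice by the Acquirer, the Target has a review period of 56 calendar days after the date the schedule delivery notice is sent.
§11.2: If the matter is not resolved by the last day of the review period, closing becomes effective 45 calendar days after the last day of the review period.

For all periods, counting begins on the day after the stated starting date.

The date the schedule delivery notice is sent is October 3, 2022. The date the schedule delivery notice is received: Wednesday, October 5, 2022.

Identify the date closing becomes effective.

January 12, 2023

Adding 56 calendar days to October 3, 2022 gives November 28, 2022, which is the last day of the review period.
The date closing becomes effective: November 28, 2022 + 45 days = January 12, 2023.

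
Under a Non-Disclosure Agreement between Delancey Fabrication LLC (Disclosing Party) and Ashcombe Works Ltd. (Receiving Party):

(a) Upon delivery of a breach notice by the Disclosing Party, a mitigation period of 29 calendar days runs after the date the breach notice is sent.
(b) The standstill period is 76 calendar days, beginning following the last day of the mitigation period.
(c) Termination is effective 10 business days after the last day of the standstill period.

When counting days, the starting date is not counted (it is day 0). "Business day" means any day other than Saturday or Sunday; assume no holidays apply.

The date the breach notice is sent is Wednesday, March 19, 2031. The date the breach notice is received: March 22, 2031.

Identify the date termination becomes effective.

The last day of the mitigation period: March 19, 2031 + 29 days = April 17, 2031.
Adding 76 calendar days to April 17, 2031 gives July 2, 2031, which is the last day of the standstill period.
The date termination becomes effective: counting 10 business days from Wednesday, July 2, 2031 (Jul 3, Jul 4, Jul 7, Jul 8, Jul 9, Jul 10, Jul 11, Jul 14, Jul 15, Jul 16, skipping weekends) reaches Wednesday, July 16, 2031.

July 16, 2031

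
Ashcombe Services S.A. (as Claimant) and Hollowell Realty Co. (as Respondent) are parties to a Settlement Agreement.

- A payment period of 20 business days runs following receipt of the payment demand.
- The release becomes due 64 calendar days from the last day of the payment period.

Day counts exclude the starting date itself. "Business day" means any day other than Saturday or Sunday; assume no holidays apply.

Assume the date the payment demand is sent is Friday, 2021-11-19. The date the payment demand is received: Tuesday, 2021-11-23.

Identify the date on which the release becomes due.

From Tuesday, 2021-11-23, 20 business days (Nov 24, Nov 25, Nov 26, Nov 29, …, Dec 17, Dec 20, Dec 21, skipping weekends) brings us to Tuesday, 2021-12-21, which is the last day of the payment period.
The date on which the release becomes due: 2021-12-21 + 64 days = 2022-02-23.

2022-02-23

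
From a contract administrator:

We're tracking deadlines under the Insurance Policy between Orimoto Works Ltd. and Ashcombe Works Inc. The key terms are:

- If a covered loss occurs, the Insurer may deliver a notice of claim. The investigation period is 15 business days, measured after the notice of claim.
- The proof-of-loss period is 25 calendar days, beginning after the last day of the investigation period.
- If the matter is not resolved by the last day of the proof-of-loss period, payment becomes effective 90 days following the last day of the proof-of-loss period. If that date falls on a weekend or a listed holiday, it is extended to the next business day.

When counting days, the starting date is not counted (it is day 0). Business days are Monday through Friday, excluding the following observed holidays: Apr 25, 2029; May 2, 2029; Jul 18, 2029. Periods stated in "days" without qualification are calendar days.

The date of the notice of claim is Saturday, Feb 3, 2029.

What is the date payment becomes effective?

The last day of the investigation period: counting 15 business days from Saturday, Feb 3, 2029 (Feb 5, Feb 6, Feb 7, Feb 8, …, Feb 21, Feb 22, Feb 23, skipping weekends) reaches Friday, Feb 23, 2029.
The last day of the proof-of-loss period: Feb 23, 2029 + 25 days = Mar 20, 2029.
The date payment becomes effective: 90 calendar days after Mar 20, 2029 is Jun 18, 2029. Jun 18, 2029 is a Monday and is not a listed holiday, so no roll-forward applies.

Jun 18, 2029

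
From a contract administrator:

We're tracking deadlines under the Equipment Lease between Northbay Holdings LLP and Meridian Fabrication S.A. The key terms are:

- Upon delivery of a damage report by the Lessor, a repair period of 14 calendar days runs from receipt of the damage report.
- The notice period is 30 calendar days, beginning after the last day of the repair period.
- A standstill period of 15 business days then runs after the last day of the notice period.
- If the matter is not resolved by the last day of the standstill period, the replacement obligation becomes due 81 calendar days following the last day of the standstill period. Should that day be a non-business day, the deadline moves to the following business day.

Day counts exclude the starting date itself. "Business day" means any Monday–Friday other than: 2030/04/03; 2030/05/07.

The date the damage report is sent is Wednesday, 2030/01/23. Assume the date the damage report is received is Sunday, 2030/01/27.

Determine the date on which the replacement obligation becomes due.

Adding 14 calendar days to 2030/01/27 gives 2030/02/10, which is the last day of the repair period.
The last day of the notice period: 30 calendar days after 2030/02/10 is 2030/03/12.
From Tuesday, 2030/03/12, 15 business days (Mar 13, Mar 14, Mar 15, Mar 18, …, Mar 29, Apr 1, Apr 2, skipping weekends) brings us to Tuesday, 2030/04/02, which is the last day of the standstill period.
The date on which the replacement obligation becomes due: 2030/04/02 + 81 days = 2030/06/22. That falls on a Saturday, so it rolls to the next business day, Monday, 2030/06/24.

2030/06/24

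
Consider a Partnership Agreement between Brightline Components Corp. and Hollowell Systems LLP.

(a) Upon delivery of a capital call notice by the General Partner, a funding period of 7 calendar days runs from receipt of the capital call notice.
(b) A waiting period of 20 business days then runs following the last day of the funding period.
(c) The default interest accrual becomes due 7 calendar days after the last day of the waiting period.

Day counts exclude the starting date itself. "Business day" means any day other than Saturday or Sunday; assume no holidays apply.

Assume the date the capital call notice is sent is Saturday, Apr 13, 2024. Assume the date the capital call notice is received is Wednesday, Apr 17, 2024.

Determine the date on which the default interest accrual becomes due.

The last day of the funding period: 7 calendar days after Apr 17, 2024 is Apr 24, 2024.
The last day of the waiting period: 20 business days after Wednesday, Apr 24, 2024, skipping weekends — Apr 25, Apr 26, Apr 29, Apr 30, …, May 20, May 21, May 22 — lands on Wednesday, May 22, 2024.
The date on which the default interest accrual becomes due: 7 calendar days after May 22, 2024 is May 29, 2024.

May 29, 2024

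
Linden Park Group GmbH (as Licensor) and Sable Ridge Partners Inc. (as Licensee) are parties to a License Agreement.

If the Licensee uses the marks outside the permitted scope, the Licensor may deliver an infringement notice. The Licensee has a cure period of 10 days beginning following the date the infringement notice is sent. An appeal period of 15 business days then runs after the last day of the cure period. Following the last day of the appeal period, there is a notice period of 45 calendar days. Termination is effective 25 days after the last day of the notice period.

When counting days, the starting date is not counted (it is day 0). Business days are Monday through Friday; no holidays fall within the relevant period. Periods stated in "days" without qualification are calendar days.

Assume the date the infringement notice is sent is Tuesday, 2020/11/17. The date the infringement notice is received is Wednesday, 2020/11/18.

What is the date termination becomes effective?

2021/02/26

The last day of the cure period: 2020/11/17 + 10 days = 2020/11/27.
The last day of the appeal period: 15 business days after Friday, 2020/11/27, skipping weekends — Nov 30, Dec 1, Dec 2, Dec 3, …, Dec 16, Dec 17, Dec 18 — lands on Friday, 2020/12/18.
The last day of the notice period: 45 calendar days after 2020/12/18 is 2021/02/01.
Adding 25 calendar days to 2021/02/01 gives 2021/02/26, which is the date termination becomes effective.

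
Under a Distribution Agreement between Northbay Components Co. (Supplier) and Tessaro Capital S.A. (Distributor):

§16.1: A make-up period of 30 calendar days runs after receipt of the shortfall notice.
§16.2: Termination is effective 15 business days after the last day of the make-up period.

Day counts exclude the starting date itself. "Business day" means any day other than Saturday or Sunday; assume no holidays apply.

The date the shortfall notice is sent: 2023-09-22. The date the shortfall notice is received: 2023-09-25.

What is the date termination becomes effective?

2023-11-15

The last day of the make-up period: 2023-09-25 + 30 days = 2023-10-25.
From Wednesday, 2023-10-25, 15 business days (Oct 26, Oct 27, Oct 30, Oct 31, …, Nov 13, Nov 14, Nov 15, skipping weekends) brings us to Wednesday, 2023-11-15, which is the date termination becomes effective.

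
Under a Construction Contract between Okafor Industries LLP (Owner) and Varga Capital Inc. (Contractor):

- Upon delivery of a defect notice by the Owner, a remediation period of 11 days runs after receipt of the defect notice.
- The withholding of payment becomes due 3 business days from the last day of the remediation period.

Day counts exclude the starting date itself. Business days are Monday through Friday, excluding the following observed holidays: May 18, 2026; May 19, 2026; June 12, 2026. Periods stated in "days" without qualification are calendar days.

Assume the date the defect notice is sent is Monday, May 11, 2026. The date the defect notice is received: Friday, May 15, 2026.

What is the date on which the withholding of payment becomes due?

May 29, 2026

The last day of the remediation period: 11 calendar days after May 15, 2026 is May 26, 2026.
The date on which the withholding of payment becomes due: 3 business days after Tuesday, May 26, 2026, skipping weekends — May 27, May 28, May 29 — lands on Friday, May 29, 2026.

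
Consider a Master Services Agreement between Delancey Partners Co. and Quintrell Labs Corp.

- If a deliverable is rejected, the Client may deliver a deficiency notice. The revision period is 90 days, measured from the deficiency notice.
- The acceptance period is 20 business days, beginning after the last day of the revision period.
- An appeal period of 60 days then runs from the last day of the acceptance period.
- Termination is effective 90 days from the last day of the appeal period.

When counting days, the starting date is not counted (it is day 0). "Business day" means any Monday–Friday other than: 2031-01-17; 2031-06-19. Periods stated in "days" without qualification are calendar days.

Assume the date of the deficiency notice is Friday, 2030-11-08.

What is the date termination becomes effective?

The last day of the revision period: 90 calendar days after 2030-11-08 is 2031-02-06.
The last day of the acceptance period: counting 20 business days from Thursday, 2031-02-06 (Feb 7, Feb 10, Feb 11, Feb 12, …, Mar 4, Mar 5, Mar 6, skipping weekends) reaches Thursday, 2031-03-06.
Adding 60 calendar days to 2031-03-06 gives 2031-05-05, which is the last day of the appeal period.
The date termination becomes effective: 90 calendar days after 2031-05-05 is 2031-08-03.

2031-08-03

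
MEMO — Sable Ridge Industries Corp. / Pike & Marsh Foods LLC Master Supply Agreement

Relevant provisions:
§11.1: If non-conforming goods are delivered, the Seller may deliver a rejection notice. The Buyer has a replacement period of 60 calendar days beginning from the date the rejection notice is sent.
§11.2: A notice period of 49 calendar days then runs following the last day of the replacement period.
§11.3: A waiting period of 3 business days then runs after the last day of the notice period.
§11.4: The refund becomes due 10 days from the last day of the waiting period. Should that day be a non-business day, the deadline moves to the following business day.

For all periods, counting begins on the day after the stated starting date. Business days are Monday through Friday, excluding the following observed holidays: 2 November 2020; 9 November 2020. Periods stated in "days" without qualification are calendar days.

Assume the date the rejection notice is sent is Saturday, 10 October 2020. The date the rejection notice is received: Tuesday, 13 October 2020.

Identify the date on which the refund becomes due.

The last day of the replacement period: 60 calendar days after 10 October 2020 is 9 December 2020.
Adding 49 calendar days to 9 December 2020 gives 27 January 2021, which is the last day of the notice period.
From Wednesday, 27 January 2021, 3 business days (Jan 28, Jan 29, Feb 1, skipping weekends) brings us to Monday, 1 February 2021, which is the last day of the waiting period.
The date on which the refund becomes due: 1 February 2021 + 10 days = 11 February 2021. 11 February 2021 is a Thursday and is not a listed holiday, so no roll-forward applies.

11 February 2021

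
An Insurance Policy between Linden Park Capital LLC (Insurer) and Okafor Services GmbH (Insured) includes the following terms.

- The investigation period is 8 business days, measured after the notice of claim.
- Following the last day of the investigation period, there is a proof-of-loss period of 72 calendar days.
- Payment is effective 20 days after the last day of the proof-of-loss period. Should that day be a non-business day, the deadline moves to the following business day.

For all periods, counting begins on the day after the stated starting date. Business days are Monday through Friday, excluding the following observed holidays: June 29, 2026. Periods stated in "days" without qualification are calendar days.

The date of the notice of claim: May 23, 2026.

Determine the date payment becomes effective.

The last day of the investigation period: 8 business days after Saturday, May 23, 2026, skipping weekends — May 25, May 26, May 27, May 28, May 29, Jun 1, Jun 2, Jun 3 — lands on Wednesday, June 3, 2026.
The last day of the proof-of-loss period: 72 calendar days after June 3, 2026 is August 14, 2026.
Adding 20 calendar days to August 14, 2026 gives September 3, 2026, which is the date payment becomes effective. September 3, 2026 is a Thursday and is not a listed holiday, so no roll-forward applies.

September 3, 2026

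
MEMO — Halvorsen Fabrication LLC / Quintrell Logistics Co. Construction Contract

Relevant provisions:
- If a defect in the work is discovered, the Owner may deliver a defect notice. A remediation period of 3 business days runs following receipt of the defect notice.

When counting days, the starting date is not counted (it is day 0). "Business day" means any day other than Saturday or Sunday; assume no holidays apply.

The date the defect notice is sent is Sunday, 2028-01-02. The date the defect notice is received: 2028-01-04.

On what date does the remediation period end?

2028-01-07

The last day of the remediation period: 3 business days after Tuesday, 2028-01-04, skipping weekends — Jan 5, Jan 6, Jan 7 — lands on Friday, 2028-01-07.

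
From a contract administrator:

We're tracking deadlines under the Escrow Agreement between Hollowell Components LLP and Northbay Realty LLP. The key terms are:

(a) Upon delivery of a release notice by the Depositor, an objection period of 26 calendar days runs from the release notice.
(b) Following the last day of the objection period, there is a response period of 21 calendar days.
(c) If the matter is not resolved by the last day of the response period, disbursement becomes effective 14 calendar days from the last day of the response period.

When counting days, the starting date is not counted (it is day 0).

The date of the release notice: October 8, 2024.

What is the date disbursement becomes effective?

The last day of the objection period: 26 calendar days after October 8, 2024 is November 3, 2024.
Adding 21 calendar days to November 3, 2024 gives November 24, 2024, which is the last day of the response period.
The date disbursement becomes effective: 14 calendar days after November 24, 2024 is December 8, 2024.

December 8, 2024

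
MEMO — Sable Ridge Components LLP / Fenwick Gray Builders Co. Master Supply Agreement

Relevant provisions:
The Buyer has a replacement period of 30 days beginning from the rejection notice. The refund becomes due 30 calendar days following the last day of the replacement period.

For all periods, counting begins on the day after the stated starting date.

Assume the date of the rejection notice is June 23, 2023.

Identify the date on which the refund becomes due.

August 22, 2023

The last day of the replacement period: 30 calendar days after June 23, 2023 is July 23, 2023.
The date on which the refund becomes due: July 23, 2023 + 30 days = August 22, 2023.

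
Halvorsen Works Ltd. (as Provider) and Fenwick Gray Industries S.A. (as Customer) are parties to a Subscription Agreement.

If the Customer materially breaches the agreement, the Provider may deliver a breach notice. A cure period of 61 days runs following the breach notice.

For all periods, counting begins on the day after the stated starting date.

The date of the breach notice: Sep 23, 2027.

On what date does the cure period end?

The last day of the cure period: Sep 23, 2027 + 61 days = Nov 23, 2027.

Nov 23, 2027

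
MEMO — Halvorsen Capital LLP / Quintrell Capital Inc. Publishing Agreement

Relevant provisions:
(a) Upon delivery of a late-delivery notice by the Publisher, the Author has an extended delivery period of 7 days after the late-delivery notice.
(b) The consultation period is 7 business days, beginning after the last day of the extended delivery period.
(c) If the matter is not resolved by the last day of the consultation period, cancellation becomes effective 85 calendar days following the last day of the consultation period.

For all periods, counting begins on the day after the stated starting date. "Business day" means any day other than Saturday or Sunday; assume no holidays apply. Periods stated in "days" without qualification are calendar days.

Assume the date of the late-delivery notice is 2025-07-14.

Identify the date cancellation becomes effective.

2025-10-23

The last day of the extended delivery period: 2025-07-14 + 7 days = 2025-07-21.
The last day of the consultation period: counting 7 business days from Monday, 2025-07-21 (Jul 22, Jul 23, Jul 24, Jul 25, Jul 28, Jul 29, Jul 30, skipping weekends) reaches Wednesday, 2025-07-30.
The date cancellation becomes effective: 85 calendar days after 2025-07-30 is 2025-10-23.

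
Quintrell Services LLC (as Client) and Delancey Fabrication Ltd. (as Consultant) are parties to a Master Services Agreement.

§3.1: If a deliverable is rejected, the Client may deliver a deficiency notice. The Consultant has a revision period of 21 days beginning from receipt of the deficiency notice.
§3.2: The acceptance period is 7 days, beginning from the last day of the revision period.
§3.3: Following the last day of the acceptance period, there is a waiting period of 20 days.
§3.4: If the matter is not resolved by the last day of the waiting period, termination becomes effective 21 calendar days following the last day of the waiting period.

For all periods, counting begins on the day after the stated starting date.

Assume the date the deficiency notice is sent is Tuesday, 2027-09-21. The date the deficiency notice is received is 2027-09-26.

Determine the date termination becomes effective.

The last day of the revision period: 21 calendar days after 2027-09-26 is 2027-10-17.
The last day of the acceptance period: 7 calendar days after 2027-10-17 is 2027-10-24.
The last day of the waiting period: 2027-10-24 + 20 days = 2027-11-13.
Adding 21 calendar days to 2027-11-13 gives 2027-12-04, which is the date termination becomes effective.

2027-12-04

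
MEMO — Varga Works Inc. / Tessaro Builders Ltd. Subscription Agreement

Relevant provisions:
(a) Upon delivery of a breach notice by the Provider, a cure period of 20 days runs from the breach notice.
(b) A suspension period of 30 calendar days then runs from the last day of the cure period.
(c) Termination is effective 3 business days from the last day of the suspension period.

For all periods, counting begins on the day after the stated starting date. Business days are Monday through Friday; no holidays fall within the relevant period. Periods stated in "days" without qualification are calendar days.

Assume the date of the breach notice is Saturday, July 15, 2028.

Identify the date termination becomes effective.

September 6, 2028

The last day of the cure period: 20 calendar days after July 15, 2028 is August 4, 2028.
The last day of the suspension period: August 4, 2028 + 30 days = September 3, 2028.
The date termination becomes effective: counting 3 business days from Sunday, September 3, 2028 (Sep 4, Sep 5, Sep 6, skipping weekends) reaches Wednesday, September 6, 2028.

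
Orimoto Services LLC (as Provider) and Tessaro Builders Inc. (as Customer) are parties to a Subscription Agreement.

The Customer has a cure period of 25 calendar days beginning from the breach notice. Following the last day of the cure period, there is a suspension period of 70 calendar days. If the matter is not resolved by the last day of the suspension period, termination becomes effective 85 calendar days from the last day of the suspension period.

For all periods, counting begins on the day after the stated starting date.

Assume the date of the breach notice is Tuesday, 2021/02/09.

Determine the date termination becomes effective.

2021/08/08

The last day of the cure period: 2021/02/09 + 25 days = 2021/03/06.
The last day of the suspension period: 2021/03/06 + 70 days = 2021/05/15.
The date termination becomes effective: 85 calendar days after 2021/05/15 is 2021/08/08.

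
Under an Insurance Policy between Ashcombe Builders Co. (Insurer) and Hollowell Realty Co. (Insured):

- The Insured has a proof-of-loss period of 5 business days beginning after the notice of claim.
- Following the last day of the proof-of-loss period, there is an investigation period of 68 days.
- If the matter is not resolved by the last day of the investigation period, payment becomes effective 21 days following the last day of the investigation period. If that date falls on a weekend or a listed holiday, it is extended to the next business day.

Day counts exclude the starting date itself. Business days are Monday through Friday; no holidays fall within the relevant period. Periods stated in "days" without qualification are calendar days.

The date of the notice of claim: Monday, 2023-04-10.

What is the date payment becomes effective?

The last day of the proof-of-loss period: 5 business days after Monday, 2023-04-10, skipping weekends — Apr 11, Apr 12, Apr 13, Apr 14, Apr 17 — lands on Monday, 2023-04-17.
The last day of the investigation period: 68 calendar days after 2023-04-17 is 2023-06-24.
The date payment becomes effective: 21 calendar days after 2023-06-24 is 2023-07-15. That falls on a Saturday, so it rolls to the next business day, Monday, 2023-07-17.

2023-07-17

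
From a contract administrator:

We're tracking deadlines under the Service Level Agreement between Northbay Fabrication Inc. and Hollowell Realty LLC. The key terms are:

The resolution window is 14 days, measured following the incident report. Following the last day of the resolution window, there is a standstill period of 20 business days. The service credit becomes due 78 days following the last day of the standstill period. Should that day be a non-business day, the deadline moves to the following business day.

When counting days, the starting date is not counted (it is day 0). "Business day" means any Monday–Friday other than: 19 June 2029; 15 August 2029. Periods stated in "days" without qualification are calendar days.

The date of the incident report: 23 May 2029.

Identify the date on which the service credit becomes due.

21 September 2029

The last day of the resolution window: 14 calendar days after 23 May 2029 is 6 June 2029.
The last day of the standstill period: counting 20 business days from Wednesday, 6 June 2029 (Jun 7, Jun 8, Jun 11, Jun 12, …, Jul 3, Jul 4, Jul 5, skipping weekends and the listed holiday on Jun 19) reaches Thursday, 5 July 2029.
The date on which the service credit becomes due: 78 calendar days after 5 July 2029 is 21 September 2029. 21 September 2029 is a Friday and is not a listed holiday, so no roll-forward applies.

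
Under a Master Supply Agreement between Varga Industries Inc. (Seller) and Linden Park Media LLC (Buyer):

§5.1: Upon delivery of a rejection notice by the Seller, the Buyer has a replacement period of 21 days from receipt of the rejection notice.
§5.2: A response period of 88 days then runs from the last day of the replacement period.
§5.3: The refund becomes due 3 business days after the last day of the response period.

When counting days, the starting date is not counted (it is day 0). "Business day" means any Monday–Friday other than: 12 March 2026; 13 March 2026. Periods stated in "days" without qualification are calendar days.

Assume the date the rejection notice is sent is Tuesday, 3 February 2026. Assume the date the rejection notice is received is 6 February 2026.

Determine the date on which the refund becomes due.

The last day of the replacement period: 6 February 2026 + 21 days = 27 February 2026.
Adding 88 calendar days to 27 February 2026 gives 26 May 2026, which is the last day of the response period.
The date on which the refund becomes due: counting 3 business days from Tuesday, 26 May 2026 (May 27, May 28, May 29, skipping weekends) reaches Friday, 29 May 2026.

29 May 2026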